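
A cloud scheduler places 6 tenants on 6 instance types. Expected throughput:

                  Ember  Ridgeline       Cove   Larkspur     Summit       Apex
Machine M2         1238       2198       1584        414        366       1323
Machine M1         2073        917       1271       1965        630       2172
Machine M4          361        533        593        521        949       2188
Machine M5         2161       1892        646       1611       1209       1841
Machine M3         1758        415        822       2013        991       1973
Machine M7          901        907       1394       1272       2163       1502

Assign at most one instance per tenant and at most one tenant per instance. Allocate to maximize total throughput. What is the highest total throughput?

Maximum total: 11994 ops/s

Optimal: Ember→Machine M5 (2161 ops/s), Ridgeline→Machine M2 (2198 ops/s), Cove→Machine M1 (1271 ops/s), Larkspur→Machine M3 (2013 ops/s), Summit→Machine M7 (2163 ops/s), Apex→Machine M4 (2188 ops/s) — total 2161+2198+1271+2013+2163+2188 = 11994 ops/s.
Column-greedy (each instance in turn goes to its best remaining tenant) gives 10887 ops/s, worse by 1107.
Swapping Larkspur↔Apex (Larkspur→Machine M4 521 ops/s, Apex→Machine M3 1973 ops/s) loses 1707.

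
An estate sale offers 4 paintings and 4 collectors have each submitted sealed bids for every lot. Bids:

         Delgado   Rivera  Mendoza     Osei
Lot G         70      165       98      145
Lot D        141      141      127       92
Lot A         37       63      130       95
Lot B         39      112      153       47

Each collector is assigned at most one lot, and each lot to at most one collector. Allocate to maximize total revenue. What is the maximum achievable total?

Maximum total: $554

Optimal: Delgado→Lot D ($141), Rivera→Lot G ($165), Mendoza→Lot B ($153), Osei→Lot A ($95) — total 141+165+153+95 = $554.
Column-greedy (each lot in turn goes to its best remaining collector) gives $483, worse by 71.
Next-best assignment: Delgado→Lot D, Rivera→Lot B, Mendoza→Lot A, Osei→Lot G = $528.
Swapping Rivera↔Osei (Rivera→Lot A $63, Osei→Lot G $145) loses 52.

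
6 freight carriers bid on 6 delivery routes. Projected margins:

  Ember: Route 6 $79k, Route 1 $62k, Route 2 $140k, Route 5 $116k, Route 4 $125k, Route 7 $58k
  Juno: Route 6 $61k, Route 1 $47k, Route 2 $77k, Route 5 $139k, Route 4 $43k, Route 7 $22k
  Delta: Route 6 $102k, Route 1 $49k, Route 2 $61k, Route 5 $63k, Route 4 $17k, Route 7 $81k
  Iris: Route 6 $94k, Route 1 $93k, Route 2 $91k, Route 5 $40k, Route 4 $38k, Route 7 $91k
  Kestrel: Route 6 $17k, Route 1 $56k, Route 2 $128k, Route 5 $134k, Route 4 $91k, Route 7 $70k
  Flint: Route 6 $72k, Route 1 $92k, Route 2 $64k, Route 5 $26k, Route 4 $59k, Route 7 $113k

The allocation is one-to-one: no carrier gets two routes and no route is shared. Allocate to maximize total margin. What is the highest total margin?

Optimal: Ember→Route 4 ($125k), Juno→Route 5 ($139k), Delta→Route 6 ($102k), Iris→Route 1 ($93k), Kestrel→Route 2 ($128k), Flint→Route 7 ($113k) — total 125+139+102+93+128+113 = $700k.
Column-greedy (each route in turn goes to its best remaining carrier) gives $678k, worse by 22.
Next-best assignment: Ember→Route 2, Juno→Route 5, Delta→Route 6, Iris→Route 1, Kestrel→Route 4, Flint→Route 7 = $678k.
Swapping Flint↔Ember (Flint→Route 4 $59k, Ember→Route 7 $58k) loses 121.
No other one-to-one assignment exceeds $700k.

Maximum total: $700k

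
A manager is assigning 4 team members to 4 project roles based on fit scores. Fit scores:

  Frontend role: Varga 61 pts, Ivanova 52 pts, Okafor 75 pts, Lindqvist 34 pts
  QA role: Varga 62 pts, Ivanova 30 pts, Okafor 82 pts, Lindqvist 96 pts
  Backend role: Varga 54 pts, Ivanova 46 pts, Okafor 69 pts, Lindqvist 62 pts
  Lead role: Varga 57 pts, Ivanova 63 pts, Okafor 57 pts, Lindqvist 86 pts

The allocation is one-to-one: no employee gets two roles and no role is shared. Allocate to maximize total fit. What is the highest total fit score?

Treat this as an assignment problem: match each employee to one role.
Optimal: Varga→Frontend role (61 pts), Ivanova→Lead role (63 pts), Okafor→Backend role (69 pts), Lindqvist→QA role (96 pts) — total 61+63+69+96 = 289 pts.
Max-entry greedy (repeatedly take the single best remaining cell) gives 288 pts, worse by 1.

Maximum total: 289 pts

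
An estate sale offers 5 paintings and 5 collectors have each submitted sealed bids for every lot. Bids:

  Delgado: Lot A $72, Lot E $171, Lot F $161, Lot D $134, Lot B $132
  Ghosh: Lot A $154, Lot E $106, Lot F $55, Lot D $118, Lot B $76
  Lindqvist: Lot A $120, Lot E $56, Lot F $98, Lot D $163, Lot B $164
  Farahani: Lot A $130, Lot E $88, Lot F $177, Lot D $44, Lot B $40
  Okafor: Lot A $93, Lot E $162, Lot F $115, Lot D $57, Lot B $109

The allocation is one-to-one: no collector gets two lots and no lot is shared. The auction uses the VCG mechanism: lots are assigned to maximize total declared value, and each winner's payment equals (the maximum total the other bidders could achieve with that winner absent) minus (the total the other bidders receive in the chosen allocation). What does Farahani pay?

Efficient allocation: Delgado→Lot D ($134), Ghosh→Lot A ($154), Lindqvist→Lot B ($164), Farahani→Lot F ($177), Okafor→Lot E ($162); total welfare W = $791.
Farahani receives Lot F at value $177, so the others get W − 177 = $614.
Without Farahani: best allocation of the remaining 4 bidders over all 5 lots is Delgado→Lot F ($161), Ghosh→Lot A ($154), Lindqvist→Lot B ($164), Okafor→Lot E ($162), total $641.
VCG payment = (others' best without Farahani) − (others' welfare with Farahani) = 641 − 614 = $27.

Farahani pays $27.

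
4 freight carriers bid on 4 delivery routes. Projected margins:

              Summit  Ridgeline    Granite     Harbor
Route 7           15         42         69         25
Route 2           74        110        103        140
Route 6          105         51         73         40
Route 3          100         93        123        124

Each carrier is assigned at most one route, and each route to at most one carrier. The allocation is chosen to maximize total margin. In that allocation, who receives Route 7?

This is the linear assignment problem.
Optimal: Summit→Route 6 ($105k), Ridgeline→Route 7 ($42k), Granite→Route 3 ($123k), Harbor→Route 2 ($140k) — total 105+42+123+140 = $410k.
Column-greedy (each route in turn goes to its best remaining carrier) gives $407k, worse by 3.
Next-best assignment: Summit→Route 6, Ridgeline→Route 2, Granite→Route 7, Harbor→Route 3 = $408k.
Swapping Granite↔Ridgeline (Granite→Route 7 $69k, Ridgeline→Route 3 $93k) loses 3.
Ridgeline's own top route is Route 2 ($110k), but forcing Ridgeline→Route 2 and reassigning the rest optimally gives only $408k — worse by 2.

Ridgeline receives Route 7.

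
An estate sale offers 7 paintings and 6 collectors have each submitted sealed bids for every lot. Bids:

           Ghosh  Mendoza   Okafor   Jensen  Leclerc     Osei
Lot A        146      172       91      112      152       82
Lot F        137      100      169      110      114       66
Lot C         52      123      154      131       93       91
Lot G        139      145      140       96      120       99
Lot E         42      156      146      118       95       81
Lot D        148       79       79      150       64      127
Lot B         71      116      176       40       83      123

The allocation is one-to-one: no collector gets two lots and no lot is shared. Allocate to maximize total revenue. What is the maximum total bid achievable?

Maximum total: $889

Optimal: Ghosh→Lot G ($139), Mendoza→Lot E ($156), Okafor→Lot F ($169), Jensen→Lot D ($150), Leclerc→Lot A ($152), Osei→Lot B ($123) — total 139+156+169+150+152+123 = $889.
Row-greedy (each collector in turn takes its best remaining lot) gives $828, worse by 61.
Checked against all permutations: $889 is optimal.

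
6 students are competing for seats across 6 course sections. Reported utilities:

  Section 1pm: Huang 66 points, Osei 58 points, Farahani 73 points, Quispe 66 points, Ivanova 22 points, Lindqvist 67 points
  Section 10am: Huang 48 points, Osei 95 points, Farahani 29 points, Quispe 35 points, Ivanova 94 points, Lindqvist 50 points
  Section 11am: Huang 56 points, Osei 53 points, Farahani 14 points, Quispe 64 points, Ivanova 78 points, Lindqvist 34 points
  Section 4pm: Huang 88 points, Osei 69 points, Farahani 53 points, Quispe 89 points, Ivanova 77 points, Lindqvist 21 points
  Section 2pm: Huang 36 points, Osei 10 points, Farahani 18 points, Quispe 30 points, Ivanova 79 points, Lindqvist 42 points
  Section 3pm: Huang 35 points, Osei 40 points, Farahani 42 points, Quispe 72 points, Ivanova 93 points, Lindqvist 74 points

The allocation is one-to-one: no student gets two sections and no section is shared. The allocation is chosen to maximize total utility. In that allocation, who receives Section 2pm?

Optimal: Huang→Section 4pm (88 points), Osei→Section 10am (95 points), Farahani→Section 1pm (73 points), Quispe→Section 11am (64 points), Ivanova→Section 2pm (79 points), Lindqvist→Section 3pm (74 points) — total 88+95+73+64+79+74 = 473 points.
Max-entry greedy (repeatedly take the single best remaining cell) gives 448 points, worse by 25.
Next-best assignment: Huang→Section 11am, Osei→Section 10am, Farahani→Section 1pm, Quispe→Section 4pm, Ivanova→Section 2pm, Lindqvist→Section 3pm = 466 points.
Ivanova's own top section is Section 10am (94 points), but forcing Ivanova→Section 10am and reassigning the rest optimally gives only 422 points — worse by 51.

Ivanova receives Section 2pm.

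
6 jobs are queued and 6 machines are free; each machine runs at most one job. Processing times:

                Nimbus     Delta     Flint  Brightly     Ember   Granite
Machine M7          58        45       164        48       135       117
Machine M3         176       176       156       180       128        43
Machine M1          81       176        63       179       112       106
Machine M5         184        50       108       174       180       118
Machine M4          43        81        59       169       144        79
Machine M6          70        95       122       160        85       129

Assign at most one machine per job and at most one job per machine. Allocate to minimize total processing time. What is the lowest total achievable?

Optimal: Nimbus→Machine M4 (43 min), Delta→Machine M5 (50 min), Flint→Machine M1 (63 min), Brightly→Machine M7 (48 min), Ember→Machine M6 (85 min), Granite→Machine M3 (43 min) — total 43+50+63+48+85+43 = 332 min.
Column-greedy (each machine in turn goes to its cheapest remaining job) gives 453 min, worse by 121.
Swapping Brightly↔Nimbus (Brightly→Machine M4 169 min, Nimbus→Machine M7 58 min) adds 136.

Minimum total: 332 min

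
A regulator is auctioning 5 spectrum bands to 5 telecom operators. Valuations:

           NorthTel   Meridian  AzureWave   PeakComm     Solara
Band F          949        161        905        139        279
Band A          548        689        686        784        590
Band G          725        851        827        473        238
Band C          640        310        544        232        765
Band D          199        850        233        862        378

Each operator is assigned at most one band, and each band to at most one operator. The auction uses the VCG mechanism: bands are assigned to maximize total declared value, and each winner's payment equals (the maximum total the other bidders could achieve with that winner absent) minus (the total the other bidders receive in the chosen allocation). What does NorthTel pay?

Efficient allocation: NorthTel→Band F ($949M), Meridian→Band D ($850M), AzureWave→Band G ($827M), PeakComm→Band A ($784M), Solara→Band C ($765M); total welfare W = $4175M.
NorthTel receives Band F at value $949M, so the others get W − 949 = $3226M.
Without NorthTel: best allocation of the remaining 4 bidders over all 5 bands is Meridian→Band G ($851M), AzureWave→Band F ($905M), PeakComm→Band D ($862M), Solara→Band C ($765M), total $3383M.
VCG payment = (others' best without NorthTel) − (others' welfare with NorthTel) = 3383 − 3226 = $157M.

NorthTel pays $157M.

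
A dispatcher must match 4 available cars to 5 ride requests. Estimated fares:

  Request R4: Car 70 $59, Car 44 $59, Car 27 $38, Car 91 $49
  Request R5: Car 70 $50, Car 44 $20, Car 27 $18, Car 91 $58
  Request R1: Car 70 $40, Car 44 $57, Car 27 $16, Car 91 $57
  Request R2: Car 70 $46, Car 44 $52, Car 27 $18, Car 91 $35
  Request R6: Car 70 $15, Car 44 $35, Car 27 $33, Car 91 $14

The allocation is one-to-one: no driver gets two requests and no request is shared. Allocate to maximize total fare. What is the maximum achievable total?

Maximum total: $207

This is the linear assignment problem.
Optimal: Car 70→Request R4 ($59), Car 44→Request R1 ($57), Car 27→Request R6 ($33), Car 91→Request R5 ($58) — total 59+57+33+58 = $207.
Column-greedy (each request in turn goes to its best remaining driver) gives $192, worse by 15.
Next-best assignment: Car 70→Request R4, Car 44→Request R2, Car 27→Request R6, Car 91→Request R5 = $202.
Swapping Car 44↔Car 70 (Car 44→Request R4 $59, Car 70→Request R1 $40) loses 17.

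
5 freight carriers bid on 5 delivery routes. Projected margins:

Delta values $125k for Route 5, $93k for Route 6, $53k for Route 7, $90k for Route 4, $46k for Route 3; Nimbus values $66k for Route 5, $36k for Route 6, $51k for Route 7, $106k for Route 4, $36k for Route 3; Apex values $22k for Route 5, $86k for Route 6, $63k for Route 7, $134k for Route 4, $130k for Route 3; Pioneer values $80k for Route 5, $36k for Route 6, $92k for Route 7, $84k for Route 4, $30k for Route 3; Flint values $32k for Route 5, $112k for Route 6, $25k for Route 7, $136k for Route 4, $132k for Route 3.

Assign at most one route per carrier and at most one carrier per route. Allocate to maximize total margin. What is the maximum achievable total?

Maximum total: $565k

This is a one-to-one assignment (maximum-weight bipartite matching).
Optimal: Delta→Route 5 ($125k), Nimbus→Route 4 ($106k), Apex→Route 3 ($130k), Pioneer→Route 7 ($92k), Flint→Route 6 ($112k) — total 125+106+130+92+112 = $565k.
Max-entry greedy (repeatedly take the single best remaining cell) gives $519k, worse by 46.
Next-best assignment: Delta→Route 5, Nimbus→Route 4, Apex→Route 6, Pioneer→Route 7, Flint→Route 3 = $541k.
Checked against all permutations: $565k is optimal.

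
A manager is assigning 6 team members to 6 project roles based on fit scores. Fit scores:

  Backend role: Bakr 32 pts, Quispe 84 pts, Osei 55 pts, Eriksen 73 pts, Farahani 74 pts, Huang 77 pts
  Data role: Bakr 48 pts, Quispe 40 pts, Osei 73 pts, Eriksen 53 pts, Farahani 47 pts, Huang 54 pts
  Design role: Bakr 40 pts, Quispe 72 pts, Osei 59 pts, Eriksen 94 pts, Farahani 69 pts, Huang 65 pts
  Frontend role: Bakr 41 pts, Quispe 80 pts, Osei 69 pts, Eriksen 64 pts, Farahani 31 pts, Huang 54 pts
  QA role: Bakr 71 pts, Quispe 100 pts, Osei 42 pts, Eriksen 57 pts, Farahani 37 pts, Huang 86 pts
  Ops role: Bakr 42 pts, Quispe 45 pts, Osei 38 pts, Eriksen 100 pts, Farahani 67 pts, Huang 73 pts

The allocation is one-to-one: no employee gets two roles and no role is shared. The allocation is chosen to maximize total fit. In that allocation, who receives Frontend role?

Quispe receives Frontend role.

Optimal: Bakr→QA role (71 pts), Quispe→Frontend role (80 pts), Osei→Data role (73 pts), Eriksen→Ops role (100 pts), Farahani→Design role (69 pts), Huang→Backend role (77 pts) — total 71+80+73+100+69+77 = 470 pts.
Column-greedy (each role in turn goes to its best remaining employee) gives 443 pts, worse by 27.
Quispe's own top role is QA role (100 pts), but forcing Quispe→QA role and reassigning the rest optimally gives only 463 pts — worse by 7.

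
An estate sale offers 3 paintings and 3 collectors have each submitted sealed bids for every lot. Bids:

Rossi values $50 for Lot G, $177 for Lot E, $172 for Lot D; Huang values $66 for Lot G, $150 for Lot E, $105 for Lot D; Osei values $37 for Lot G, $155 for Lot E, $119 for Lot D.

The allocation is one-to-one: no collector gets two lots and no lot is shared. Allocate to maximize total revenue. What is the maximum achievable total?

This is the linear assignment problem.
Optimal: Rossi→Lot D ($172), Huang→Lot G ($66), Osei→Lot E ($155) — total 172+66+155 = $393.
Row-greedy (each collector in turn takes its best remaining lot) gives $319, worse by 74.

Maximum total: $393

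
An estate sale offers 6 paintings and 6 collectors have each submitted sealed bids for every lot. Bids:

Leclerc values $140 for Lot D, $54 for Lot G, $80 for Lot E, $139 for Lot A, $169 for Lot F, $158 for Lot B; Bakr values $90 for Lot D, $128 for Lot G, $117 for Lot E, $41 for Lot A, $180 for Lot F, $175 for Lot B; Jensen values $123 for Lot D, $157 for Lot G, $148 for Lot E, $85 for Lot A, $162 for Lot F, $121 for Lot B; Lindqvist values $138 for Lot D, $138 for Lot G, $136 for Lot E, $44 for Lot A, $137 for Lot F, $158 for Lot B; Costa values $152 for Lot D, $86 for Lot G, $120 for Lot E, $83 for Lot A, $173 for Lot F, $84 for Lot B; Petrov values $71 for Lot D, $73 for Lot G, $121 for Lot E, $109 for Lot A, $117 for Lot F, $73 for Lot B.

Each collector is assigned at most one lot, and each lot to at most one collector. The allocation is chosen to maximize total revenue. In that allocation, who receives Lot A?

Optimal: Leclerc→Lot A ($139), Bakr→Lot F ($180), Jensen→Lot G ($157), Lindqvist→Lot B ($158), Costa→Lot D ($152), Petrov→Lot E ($121) — total 139+180+157+158+152+121 = $907.
Column-greedy (each lot in turn goes to its best remaining collector) gives $837, worse by 70.
Checked against all permutations: $907 is optimal.
Leclerc's own top lot is Lot F ($169), but forcing Leclerc→Lot F and reassigning the rest optimally gives only $898 — worse by 9.

Leclerc receives Lot A.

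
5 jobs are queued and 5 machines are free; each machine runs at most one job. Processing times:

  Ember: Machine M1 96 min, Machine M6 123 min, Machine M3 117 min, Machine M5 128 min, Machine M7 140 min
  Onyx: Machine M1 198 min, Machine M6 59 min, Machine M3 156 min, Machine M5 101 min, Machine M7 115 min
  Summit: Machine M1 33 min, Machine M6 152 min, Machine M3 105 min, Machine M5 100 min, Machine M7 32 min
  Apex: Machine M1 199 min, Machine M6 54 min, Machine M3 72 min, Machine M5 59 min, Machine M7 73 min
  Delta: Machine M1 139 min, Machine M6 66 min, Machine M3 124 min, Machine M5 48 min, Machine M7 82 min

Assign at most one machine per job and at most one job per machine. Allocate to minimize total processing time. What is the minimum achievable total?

This is the linear assignment problem.
Optimal: Ember→Machine M1 (96 min), Onyx→Machine M6 (59 min), Summit→Machine M7 (32 min), Apex→Machine M3 (72 min), Delta→Machine M5 (48 min) — total 96+59+32+72+48 = 307 min.
Min-entry greedy (repeatedly take the single cheapest remaining cell) gives 386 min, worse by 79.
Next-best assignment: Ember→Machine M3, Onyx→Machine M6, Summit→Machine M1, Apex→Machine M7, Delta→Machine M5 = 330 min.
Every other assignment is strictly worse.

Min total: 307 min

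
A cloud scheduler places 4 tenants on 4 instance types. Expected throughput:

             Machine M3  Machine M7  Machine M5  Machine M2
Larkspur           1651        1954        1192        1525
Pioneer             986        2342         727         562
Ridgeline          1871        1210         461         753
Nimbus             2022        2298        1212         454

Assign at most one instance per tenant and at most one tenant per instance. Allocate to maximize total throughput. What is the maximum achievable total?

This is a one-to-one assignment (maximum-weight bipartite matching).
Optimal: Larkspur→Machine M2 (1525 ops/s), Pioneer→Machine M7 (2342 ops/s), Ridgeline→Machine M3 (1871 ops/s), Nimbus→Machine M5 (1212 ops/s) — total 1525+2342+1871+1212 = 6950 ops/s.
Column-greedy (each instance in turn goes to its best remaining tenant) gives 6309 ops/s, worse by 641.
No other one-to-one assignment exceeds 6950 ops/s.

Max total: 6950 ops/s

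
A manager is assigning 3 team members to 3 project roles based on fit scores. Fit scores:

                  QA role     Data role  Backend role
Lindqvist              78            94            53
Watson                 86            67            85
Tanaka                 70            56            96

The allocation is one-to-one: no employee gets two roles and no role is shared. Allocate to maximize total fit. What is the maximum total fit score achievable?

Optimal: Lindqvist→Data role (94 pts), Watson→QA role (86 pts), Tanaka→Backend role (96 pts) — total 94+86+96 = 276 pts.

Max total: 276 pts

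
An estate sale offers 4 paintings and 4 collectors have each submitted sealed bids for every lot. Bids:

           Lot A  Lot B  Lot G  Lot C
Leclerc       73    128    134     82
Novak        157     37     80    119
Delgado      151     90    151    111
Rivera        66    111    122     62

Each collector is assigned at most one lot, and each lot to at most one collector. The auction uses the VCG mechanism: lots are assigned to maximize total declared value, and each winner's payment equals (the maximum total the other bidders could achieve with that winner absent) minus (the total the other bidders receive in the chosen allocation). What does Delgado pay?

Efficient allocation: Leclerc→Lot B ($128), Novak→Lot C ($119), Delgado→Lot A ($151), Rivera→Lot G ($122); total welfare W = $520.
Delgado receives Lot A at value $151, so the others get W − 151 = $369.
Without Delgado: best allocation of the remaining 3 bidders over all 4 lots is Leclerc→Lot B ($128), Novak→Lot A ($157), Rivera→Lot G ($122), total $407.
VCG payment = (others' best without Delgado) − (others' welfare with Delgado) = 407 − 369 = $38.

Delgado pays $38.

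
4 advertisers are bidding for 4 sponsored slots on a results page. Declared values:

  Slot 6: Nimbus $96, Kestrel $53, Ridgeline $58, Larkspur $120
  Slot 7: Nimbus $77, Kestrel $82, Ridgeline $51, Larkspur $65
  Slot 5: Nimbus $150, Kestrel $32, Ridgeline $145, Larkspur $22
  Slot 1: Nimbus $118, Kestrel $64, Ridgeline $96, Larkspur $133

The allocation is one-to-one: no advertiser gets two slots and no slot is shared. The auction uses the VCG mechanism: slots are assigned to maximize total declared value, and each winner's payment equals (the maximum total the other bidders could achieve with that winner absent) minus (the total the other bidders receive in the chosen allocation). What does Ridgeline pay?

Ridgeline pays $45.

Efficient allocation: Nimbus→Slot 1 ($118), Kestrel→Slot 7 ($82), Ridgeline→Slot 5 ($145), Larkspur→Slot 6 ($120); total welfare W = $465.
Ridgeline receives Slot 5 at value $145, so the others get W − 145 = $320.
Without Ridgeline: best allocation of the remaining 3 bidders over all 4 slots is Nimbus→Slot 5 ($150), Kestrel→Slot 7 ($82), Larkspur→Slot 1 ($133), total $365.
VCG payment = (others' best without Ridgeline) − (others' welfare with Ridgeline) = 365 − 320 = $45.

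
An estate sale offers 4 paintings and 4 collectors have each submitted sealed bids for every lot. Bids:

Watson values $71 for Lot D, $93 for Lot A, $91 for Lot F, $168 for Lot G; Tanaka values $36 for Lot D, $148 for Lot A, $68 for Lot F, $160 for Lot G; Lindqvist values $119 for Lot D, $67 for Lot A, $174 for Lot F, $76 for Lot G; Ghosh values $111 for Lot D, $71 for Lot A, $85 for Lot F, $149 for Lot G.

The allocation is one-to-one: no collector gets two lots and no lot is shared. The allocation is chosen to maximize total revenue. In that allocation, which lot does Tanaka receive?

Tanaka receives Lot A.

Optimal: Watson→Lot G ($168), Tanaka→Lot A ($148), Lindqvist→Lot F ($174), Ghosh→Lot D ($111) — total 168+148+174+111 = $601.
Column-greedy (each lot in turn goes to its best remaining collector) gives $507, worse by 94.
Next-best assignment: Watson→Lot D, Tanaka→Lot A, Lindqvist→Lot F, Ghosh→Lot G = $542.
Swapping Watson↔Tanaka (Watson→Lot A $93, Tanaka→Lot G $160) loses 63.
Checked against all permutations: $601 is optimal.
Tanaka's own top lot is Lot G ($160), but forcing Tanaka→Lot G and reassigning the rest optimally gives only $538 — worse by 63.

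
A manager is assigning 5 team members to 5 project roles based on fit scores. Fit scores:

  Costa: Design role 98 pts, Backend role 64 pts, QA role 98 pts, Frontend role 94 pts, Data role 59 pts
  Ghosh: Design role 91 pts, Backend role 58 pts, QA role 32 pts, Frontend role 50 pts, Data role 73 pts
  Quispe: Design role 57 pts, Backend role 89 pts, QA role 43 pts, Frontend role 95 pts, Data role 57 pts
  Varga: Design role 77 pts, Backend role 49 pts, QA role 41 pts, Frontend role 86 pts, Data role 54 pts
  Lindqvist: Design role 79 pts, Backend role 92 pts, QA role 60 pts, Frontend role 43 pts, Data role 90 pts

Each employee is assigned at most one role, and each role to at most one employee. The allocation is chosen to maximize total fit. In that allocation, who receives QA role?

Costa receives QA role.

Optimal: Costa→QA role (98 pts), Ghosh→Design role (91 pts), Quispe→Backend role (89 pts), Varga→Frontend role (86 pts), Lindqvist→Data role (90 pts) — total 98+91+89+86+90 = 454 pts.
Column-greedy (each role in turn goes to its best remaining employee) gives 392 pts, worse by 62.
Next-best assignment: Costa→QA role, Ghosh→Data role, Quispe→Frontend role, Varga→Design role, Lindqvist→Backend role = 435 pts.
Costa's own top role is Design role (98 pts), but forcing Costa→Design role and reassigning the rest optimally gives only 406 pts — worse by 48.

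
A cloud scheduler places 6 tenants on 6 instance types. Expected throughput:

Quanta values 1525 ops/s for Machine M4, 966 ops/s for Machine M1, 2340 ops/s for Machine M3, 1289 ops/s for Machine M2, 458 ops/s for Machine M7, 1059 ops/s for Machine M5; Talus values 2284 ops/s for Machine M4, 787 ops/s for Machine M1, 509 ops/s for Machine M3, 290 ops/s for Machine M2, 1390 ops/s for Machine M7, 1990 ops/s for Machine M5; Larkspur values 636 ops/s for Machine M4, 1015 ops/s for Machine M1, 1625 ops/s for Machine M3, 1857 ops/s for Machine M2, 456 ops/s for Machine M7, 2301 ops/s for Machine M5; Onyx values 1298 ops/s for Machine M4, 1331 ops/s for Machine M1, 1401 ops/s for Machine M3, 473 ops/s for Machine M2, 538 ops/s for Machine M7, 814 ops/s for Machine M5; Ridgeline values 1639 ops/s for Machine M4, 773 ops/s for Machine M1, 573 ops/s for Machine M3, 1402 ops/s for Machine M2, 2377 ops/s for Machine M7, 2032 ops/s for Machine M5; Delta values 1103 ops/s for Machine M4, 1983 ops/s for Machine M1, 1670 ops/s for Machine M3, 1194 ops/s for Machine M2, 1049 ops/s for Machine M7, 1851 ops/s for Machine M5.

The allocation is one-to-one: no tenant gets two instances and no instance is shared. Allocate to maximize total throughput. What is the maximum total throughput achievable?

Optimal: Quanta→Machine M3 (2340 ops/s), Talus→Machine M4 (2284 ops/s), Larkspur→Machine M2 (1857 ops/s), Onyx→Machine M1 (1331 ops/s), Ridgeline→Machine M7 (2377 ops/s), Delta→Machine M5 (1851 ops/s) — total 2340+2284+1857+1331+2377+1851 = 12040 ops/s.
Column-greedy (each instance in turn goes to its best remaining tenant) gives 11655 ops/s, worse by 385.
Next-best assignment: Quanta→Machine M3, Talus→Machine M5, Larkspur→Machine M2, Onyx→Machine M4, Ridgeline→Machine M7, Delta→Machine M1 = 11845 ops/s.
Swapping Delta↔Quanta (Delta→Machine M3 1670 ops/s, Quanta→Machine M5 1059 ops/s) loses 1462.
Every other assignment is strictly worse.

Max total: 12040 ops/s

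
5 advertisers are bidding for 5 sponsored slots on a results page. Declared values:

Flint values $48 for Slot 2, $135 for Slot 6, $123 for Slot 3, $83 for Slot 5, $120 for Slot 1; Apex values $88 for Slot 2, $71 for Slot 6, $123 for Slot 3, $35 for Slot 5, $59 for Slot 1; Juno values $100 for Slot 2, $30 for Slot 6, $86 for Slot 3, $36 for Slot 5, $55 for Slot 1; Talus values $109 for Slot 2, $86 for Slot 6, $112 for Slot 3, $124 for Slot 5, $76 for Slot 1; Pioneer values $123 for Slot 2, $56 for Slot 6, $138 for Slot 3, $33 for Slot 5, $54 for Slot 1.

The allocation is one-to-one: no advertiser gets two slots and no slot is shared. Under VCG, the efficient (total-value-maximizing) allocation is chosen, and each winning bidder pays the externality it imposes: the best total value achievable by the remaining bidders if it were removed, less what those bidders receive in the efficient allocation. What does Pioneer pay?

Pioneer pays $45.

Efficient allocation: Flint→Slot 6 ($135), Apex→Slot 3 ($123), Juno→Slot 1 ($55), Talus→Slot 5 ($124), Pioneer→Slot 2 ($123); total welfare W = $560.
Pioneer receives Slot 2 at value $123, so the others get W − 123 = $437.
Without Pioneer: best allocation of the remaining 4 bidders over all 5 slots is Flint→Slot 6 ($135), Apex→Slot 3 ($123), Juno→Slot 2 ($100), Talus→Slot 5 ($124), total $482.
VCG payment = (others' best without Pioneer) − (others' welfare with Pioneer) = 482 − 437 = $45.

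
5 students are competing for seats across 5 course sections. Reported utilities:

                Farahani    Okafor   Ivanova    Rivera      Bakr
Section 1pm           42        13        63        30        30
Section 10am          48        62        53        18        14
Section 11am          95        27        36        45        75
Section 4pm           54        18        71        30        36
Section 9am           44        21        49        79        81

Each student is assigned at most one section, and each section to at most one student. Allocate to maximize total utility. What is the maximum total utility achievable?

Maximum total: 339 points

Optimal: Farahani→Section 11am (95 points), Okafor→Section 10am (62 points), Ivanova→Section 4pm (71 points), Rivera→Section 1pm (30 points), Bakr→Section 9am (81 points) — total 95+62+71+30+81 = 339 points.
Column-greedy (each section in turn goes to its best remaining student) gives 335 points, worse by 4.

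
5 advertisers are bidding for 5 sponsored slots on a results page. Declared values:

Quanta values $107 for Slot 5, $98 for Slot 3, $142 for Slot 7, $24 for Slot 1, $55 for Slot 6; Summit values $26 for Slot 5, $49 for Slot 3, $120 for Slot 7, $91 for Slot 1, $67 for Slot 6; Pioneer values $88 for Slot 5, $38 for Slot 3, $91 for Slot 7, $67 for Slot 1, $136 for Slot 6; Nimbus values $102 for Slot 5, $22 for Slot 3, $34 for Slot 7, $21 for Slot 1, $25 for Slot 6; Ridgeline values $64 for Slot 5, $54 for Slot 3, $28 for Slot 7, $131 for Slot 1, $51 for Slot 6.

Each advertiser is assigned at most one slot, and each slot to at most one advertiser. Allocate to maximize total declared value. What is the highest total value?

Max total: $587

Optimal: Quanta→Slot 3 ($98), Summit→Slot 7 ($120), Pioneer→Slot 6 ($136), Nimbus→Slot 5 ($102), Ridgeline→Slot 1 ($131) — total 98+120+136+102+131 = $587.
Max-entry greedy (repeatedly take the single best remaining cell) gives $560, worse by 27.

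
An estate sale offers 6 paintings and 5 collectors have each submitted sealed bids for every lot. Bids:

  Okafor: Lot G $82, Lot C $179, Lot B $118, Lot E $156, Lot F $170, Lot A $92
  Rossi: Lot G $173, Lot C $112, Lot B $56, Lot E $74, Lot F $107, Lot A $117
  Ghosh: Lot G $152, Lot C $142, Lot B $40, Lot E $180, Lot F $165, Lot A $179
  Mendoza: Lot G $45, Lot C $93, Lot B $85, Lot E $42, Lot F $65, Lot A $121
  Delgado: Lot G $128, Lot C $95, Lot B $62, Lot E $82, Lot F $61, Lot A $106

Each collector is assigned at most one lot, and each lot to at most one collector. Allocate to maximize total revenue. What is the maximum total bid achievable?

Optimal: Okafor→Lot F ($170), Rossi→Lot G ($173), Ghosh→Lot E ($180), Mendoza→Lot A ($121), Delgado→Lot C ($95) — total 170+173+180+121+95 = $739.
Row-greedy (each collector in turn takes its best remaining lot) gives $715, worse by 24.
Next-best assignment: Okafor→Lot C, Rossi→Lot G, Ghosh→Lot E, Mendoza→Lot B, Delgado→Lot A = $723.
Swapping Ghosh↔Okafor (Ghosh→Lot F $165, Okafor→Lot E $156) loses 29.

Max total: $739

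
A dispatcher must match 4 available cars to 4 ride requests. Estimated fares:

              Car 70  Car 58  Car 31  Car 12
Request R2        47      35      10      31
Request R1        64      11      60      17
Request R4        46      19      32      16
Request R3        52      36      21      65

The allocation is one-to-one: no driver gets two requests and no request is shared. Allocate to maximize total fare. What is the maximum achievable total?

Optimal: Car 70→Request R4 ($46), Car 58→Request R2 ($35), Car 31→Request R1 ($60), Car 12→Request R3 ($65) — total 46+35+60+65 = $206.
Max-entry greedy (repeatedly take the single best remaining cell) gives $196, worse by 10.

Maximum total: $206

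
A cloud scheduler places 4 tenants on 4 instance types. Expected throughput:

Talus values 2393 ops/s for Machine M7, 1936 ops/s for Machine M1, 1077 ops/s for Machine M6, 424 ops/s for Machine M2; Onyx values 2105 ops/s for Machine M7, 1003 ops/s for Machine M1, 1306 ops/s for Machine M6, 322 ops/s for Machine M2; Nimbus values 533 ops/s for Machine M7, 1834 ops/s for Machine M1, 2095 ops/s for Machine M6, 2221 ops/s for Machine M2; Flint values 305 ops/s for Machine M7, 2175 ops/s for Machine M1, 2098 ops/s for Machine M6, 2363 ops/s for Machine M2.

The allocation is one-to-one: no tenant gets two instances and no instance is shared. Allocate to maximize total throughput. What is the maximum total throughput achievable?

Optimal: Talus→Machine M1 (1936 ops/s), Onyx→Machine M7 (2105 ops/s), Nimbus→Machine M6 (2095 ops/s), Flint→Machine M2 (2363 ops/s) — total 1936+2105+2095+2363 = 8499 ops/s.
Column-greedy (each instance in turn goes to its best remaining tenant) gives 6985 ops/s, worse by 1514.
Next-best assignment: Talus→Machine M1, Onyx→Machine M7, Nimbus→Machine M2, Flint→Machine M6 = 8360 ops/s.
No other one-to-one assignment exceeds 8499 ops/s.

Max total: 8499 ops/s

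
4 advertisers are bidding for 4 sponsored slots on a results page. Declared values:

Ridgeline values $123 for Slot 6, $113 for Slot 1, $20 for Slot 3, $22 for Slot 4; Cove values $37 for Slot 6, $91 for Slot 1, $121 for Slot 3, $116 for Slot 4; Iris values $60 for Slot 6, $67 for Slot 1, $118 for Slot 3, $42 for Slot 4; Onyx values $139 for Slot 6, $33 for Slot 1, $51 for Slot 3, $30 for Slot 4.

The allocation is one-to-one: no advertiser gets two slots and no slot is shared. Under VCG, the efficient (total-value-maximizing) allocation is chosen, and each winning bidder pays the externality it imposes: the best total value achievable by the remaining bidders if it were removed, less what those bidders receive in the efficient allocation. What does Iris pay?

Efficient allocation: Ridgeline→Slot 1 ($113), Cove→Slot 4 ($116), Iris→Slot 3 ($118), Onyx→Slot 6 ($139); total welfare W = $486.
Iris receives Slot 3 at value $118, so the others get W − 118 = $368.
Without Iris: best allocation of the remaining 3 bidders over all 4 slots is Ridgeline→Slot 1 ($113), Cove→Slot 3 ($121), Onyx→Slot 6 ($139), total $373.
VCG payment = (others' best without Iris) − (others' welfare with Iris) = 373 − 368 = $5.

Iris pays $5.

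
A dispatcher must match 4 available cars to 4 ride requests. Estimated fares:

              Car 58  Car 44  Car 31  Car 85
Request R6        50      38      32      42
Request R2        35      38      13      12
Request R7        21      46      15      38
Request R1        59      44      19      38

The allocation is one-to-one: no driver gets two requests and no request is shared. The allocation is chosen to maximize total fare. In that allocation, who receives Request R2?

Optimal: Car 58→Request R1 ($59), Car 44→Request R2 ($38), Car 31→Request R6 ($32), Car 85→Request R7 ($38) — total 59+38+32+38 = $167.
Max-entry greedy (repeatedly take the single best remaining cell) gives $160, worse by 7.
Swapping Car 58↔Car 31 (Car 58→Request R6 $50, Car 31→Request R1 $19) loses 22.
No other one-to-one assignment exceeds $167.
Car 44's own top request is Request R7 ($46), but forcing Car 44→Request R7 and reassigning the rest optimally gives only $160 — worse by 7.

Car 44 receives Request R2.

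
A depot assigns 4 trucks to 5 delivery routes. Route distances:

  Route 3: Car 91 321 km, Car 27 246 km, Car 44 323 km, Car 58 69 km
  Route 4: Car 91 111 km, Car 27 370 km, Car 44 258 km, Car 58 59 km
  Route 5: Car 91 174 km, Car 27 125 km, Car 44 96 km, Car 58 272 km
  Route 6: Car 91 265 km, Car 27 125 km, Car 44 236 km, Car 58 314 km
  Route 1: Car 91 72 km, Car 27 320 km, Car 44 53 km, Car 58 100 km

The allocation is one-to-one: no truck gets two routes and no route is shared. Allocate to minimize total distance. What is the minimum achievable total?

Minimum total: 352 km

Optimal: Car 91→Route 1 (72 km), Car 27→Route 6 (125 km), Car 44→Route 5 (96 km), Car 58→Route 4 (59 km) — total 72+125+96+59 = 352 km.
Row-greedy (each truck in turn takes its cheapest remaining route) gives 492 km, worse by 140.
Next-best assignment: Car 91→Route 4, Car 27→Route 5, Car 44→Route 1, Car 58→Route 3 = 358 km.
Every other assignment is strictly worse.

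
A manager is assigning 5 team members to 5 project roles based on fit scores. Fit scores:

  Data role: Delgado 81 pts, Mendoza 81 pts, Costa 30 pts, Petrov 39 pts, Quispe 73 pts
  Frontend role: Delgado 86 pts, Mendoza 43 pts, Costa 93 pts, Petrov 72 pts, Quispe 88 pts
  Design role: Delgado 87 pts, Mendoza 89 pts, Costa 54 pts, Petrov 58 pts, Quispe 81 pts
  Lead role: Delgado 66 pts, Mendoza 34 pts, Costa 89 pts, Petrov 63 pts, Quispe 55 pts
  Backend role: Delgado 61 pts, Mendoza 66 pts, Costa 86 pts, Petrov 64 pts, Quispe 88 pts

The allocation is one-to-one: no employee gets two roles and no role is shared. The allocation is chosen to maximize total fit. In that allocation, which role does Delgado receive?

This is a one-to-one assignment (maximum-weight bipartite matching).
Optimal: Delgado→Data role (81 pts), Mendoza→Design role (89 pts), Costa→Lead role (89 pts), Petrov→Frontend role (72 pts), Quispe→Backend role (88 pts) — total 81+89+89+72+88 = 419 pts.
Column-greedy (each role in turn goes to its best remaining employee) gives 414 pts, worse by 5.
Next-best assignment: Delgado→Design role, Mendoza→Data role, Costa→Lead role, Petrov→Frontend role, Quispe→Backend role = 417 pts.
Delgado's own top role is Design role (87 pts), but forcing Delgado→Design role and reassigning the rest optimally gives only 417 pts — worse by 2.

Delgado receives Data role.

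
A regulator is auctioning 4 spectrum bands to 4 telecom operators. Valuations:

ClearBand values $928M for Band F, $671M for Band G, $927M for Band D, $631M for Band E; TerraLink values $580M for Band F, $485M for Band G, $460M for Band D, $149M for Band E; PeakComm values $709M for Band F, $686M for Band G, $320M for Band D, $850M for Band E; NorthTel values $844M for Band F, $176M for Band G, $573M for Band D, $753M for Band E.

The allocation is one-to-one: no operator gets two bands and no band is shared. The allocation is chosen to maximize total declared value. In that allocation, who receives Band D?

ClearBand receives Band D.

Optimal: ClearBand→Band D ($927M), TerraLink→Band G ($485M), PeakComm→Band E ($850M), NorthTel→Band F ($844M) — total 927+485+850+844 = $3106M.
Row-greedy (each operator in turn takes its best remaining band) gives $2836M, worse by 270.
Next-best assignment: ClearBand→Band D, TerraLink→Band F, PeakComm→Band G, NorthTel→Band E = $2946M.
No other one-to-one assignment exceeds $3106M.
ClearBand's own top band is Band F ($928M), but forcing ClearBand→Band F and reassigning the rest optimally gives only $2836M — worse by 270.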